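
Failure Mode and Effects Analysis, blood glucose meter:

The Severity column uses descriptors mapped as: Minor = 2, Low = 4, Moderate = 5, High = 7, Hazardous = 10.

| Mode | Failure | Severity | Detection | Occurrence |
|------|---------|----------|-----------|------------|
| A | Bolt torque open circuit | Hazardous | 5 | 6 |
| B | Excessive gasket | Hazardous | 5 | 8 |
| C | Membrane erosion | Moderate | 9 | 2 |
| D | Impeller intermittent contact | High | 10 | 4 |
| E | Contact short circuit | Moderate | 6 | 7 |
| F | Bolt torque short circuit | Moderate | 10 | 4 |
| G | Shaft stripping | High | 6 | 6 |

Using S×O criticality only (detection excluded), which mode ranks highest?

Criticality = Severity × Occurrence:
  A: 10 × 6 = 60
  B: 10 × 8 = 80
  C: 5 × 2 = 10
  D: 7 × 4 = 28
  E: 5 × 7 = 35
  F: 5 × 4 = 20
  G: 7 × 6 = 42
Highest criticality is 80 → B.

B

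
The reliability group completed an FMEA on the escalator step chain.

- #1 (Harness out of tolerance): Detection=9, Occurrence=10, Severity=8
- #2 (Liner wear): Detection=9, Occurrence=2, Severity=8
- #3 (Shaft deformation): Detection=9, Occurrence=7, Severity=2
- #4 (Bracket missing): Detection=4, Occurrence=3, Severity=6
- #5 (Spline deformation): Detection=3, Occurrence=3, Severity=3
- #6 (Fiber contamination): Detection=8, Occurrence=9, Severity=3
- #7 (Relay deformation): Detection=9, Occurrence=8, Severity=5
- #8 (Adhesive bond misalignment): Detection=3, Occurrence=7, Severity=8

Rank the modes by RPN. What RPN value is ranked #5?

RPN = Severity × Occurrence × Detection:
  #1: 8 × 10 × 9 = 720
  #2: 8 × 2 × 9 = 144
  #3: 2 × 7 × 9 = 126
  #4: 6 × 3 × 4 = 72
  #5: 3 × 3 × 3 = 27
  #6: 3 × 9 × 8 = 216
  #7: 5 × 8 × 9 = 360
  #8: 8 × 7 × 3 = 168
Sorted descending: 720, 360, 216, 168, 144, 126, 72, 27.
The fifth-highest RPN is 144 (#2).

144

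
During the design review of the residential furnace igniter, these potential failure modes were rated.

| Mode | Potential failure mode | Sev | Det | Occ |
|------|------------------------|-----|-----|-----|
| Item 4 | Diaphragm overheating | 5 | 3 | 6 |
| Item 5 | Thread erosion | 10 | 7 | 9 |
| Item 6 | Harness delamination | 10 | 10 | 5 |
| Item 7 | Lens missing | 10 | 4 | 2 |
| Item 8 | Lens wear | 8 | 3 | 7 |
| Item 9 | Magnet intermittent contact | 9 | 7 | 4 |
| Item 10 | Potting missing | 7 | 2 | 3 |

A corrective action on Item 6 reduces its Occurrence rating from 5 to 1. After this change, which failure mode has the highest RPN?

RPN = Severity × Occurrence × Detection:
  Item 4: 5 × 6 × 3 = 90
  Item 5: 10 × 9 × 7 = 630
  Item 6: 10 × 5 × 10 = 500
  Item 7: 10 × 2 × 4 = 80
  Item 8: 8 × 7 × 3 = 168
  Item 9: 9 × 4 × 7 = 252
  Item 10: 7 × 3 × 2 = 42
After action: Item 6 → 10 × 1 × 10 = 100.
Revised RPNs: Item 5=630, Item 9=252, Item 8=168, Item 6=100, Item 4=90, Item 7=80, Item 10=42.
Highest is now Item 5 (630).

Item 5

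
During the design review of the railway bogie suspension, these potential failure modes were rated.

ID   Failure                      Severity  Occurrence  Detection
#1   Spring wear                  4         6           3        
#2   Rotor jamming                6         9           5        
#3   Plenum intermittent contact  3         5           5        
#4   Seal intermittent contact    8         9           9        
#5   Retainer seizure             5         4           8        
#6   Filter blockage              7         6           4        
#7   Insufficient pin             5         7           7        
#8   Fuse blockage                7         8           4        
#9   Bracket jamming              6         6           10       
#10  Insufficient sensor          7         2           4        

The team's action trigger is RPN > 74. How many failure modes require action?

8

RPN = Severity × Occurrence × Detection:
  #1: 4 × 6 × 3 = 72
  #2: 6 × 9 × 5 = 270
  #3: 3 × 5 × 5 = 75
  #4: 8 × 9 × 9 = 648
  #5: 5 × 4 × 8 = 160
  #6: 7 × 6 × 4 = 168
  #7: 5 × 7 × 7 = 245
  #8: 7 × 8 × 4 = 224
  #9: 6 × 6 × 10 = 360
  #10: 7 × 2 × 4 = 56
Modes with RPN > 74: #2 (270), #3 (75), #4 (648), #5 (160), #6 (168), #7 (245), #8 (224), #9 (360) → 8.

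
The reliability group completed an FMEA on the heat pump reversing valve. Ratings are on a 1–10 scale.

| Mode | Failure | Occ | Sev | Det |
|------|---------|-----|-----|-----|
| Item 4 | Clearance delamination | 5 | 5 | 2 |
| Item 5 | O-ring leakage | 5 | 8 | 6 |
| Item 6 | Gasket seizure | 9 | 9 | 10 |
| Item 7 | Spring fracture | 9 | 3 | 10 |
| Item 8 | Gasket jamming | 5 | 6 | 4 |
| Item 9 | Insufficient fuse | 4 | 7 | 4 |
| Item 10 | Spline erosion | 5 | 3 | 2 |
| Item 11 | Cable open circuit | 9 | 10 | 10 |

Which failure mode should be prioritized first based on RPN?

RPN = Severity × Occurrence × Detection:
  Item 4: 5 × 5 × 2 = 50
  Item 5: 8 × 5 × 6 = 240
  Item 6: 9 × 9 × 10 = 810
  Item 7: 3 × 9 × 10 = 270
  Item 8: 6 × 5 × 4 = 120
  Item 9: 7 × 4 × 4 = 112
  Item 10: 3 × 5 × 2 = 30
  Item 11: 10 × 9 × 10 = 900
Highest RPN is 900 → Item 11.

Item 11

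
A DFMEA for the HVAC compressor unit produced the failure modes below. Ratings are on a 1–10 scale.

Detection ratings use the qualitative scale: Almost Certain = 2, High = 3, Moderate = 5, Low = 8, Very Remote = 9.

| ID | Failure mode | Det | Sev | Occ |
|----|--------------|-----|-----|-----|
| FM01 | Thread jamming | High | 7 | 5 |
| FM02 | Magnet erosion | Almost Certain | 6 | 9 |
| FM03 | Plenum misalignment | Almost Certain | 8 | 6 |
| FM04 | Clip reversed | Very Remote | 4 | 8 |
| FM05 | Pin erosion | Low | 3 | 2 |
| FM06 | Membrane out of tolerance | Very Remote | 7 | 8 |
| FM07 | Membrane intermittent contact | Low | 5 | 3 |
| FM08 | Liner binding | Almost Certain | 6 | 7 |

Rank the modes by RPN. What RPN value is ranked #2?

RPN = Severity × Occurrence × Detection:
  FM01: 7 × 5 × 3 = 105
  FM02: 6 × 9 × 2 = 108
  FM03: 8 × 6 × 2 = 96
  FM04: 4 × 8 × 9 = 288
  FM05: 3 × 2 × 8 = 48
  FM06: 7 × 8 × 9 = 504
  FM07: 5 × 3 × 8 = 120
  FM08: 6 × 7 × 2 = 84
Sorted descending: 504, 288, 120, 108, 105, 96, 84, 48.
The second-highest RPN is 288 (FM04).

288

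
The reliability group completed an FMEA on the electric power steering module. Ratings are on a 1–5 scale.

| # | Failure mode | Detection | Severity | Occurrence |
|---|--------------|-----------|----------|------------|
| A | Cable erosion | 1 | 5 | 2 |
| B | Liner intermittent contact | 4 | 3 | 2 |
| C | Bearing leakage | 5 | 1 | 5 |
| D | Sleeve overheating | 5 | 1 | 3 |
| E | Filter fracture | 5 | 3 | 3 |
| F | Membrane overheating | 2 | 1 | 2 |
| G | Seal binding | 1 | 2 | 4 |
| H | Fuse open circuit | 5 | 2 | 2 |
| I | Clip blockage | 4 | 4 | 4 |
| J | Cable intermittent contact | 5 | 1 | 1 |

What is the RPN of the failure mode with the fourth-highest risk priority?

24

RPN = Severity × Occurrence × Detection:
  A: 5 × 2 × 1 = 10
  B: 3 × 2 × 4 = 24
  C: 1 × 5 × 5 = 25
  D: 1 × 3 × 5 = 15
  E: 3 × 3 × 5 = 45
  F: 1 × 2 × 2 = 4
  G: 2 × 4 × 1 = 8
  H: 2 × 2 × 5 = 20
  I: 4 × 4 × 4 = 64
  J: 1 × 1 × 5 = 5
Sorted descending: 64, 45, 25, 24, 20, 15, 10, 8, 5, 4.
The fourth-highest RPN is 24 (B).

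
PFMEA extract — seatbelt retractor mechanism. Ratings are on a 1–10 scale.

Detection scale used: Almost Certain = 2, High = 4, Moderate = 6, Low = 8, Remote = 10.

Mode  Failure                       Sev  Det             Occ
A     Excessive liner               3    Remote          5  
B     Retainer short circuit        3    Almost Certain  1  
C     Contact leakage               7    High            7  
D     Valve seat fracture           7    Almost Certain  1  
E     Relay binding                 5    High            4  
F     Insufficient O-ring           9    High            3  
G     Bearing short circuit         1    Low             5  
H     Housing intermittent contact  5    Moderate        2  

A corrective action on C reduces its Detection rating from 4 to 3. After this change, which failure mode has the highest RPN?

RPN = Severity × Occurrence × Detection:
  A: 3 × 5 × 10 = 150
  B: 3 × 1 × 2 = 6
  C: 7 × 7 × 4 = 196
  D: 7 × 1 × 2 = 14
  E: 5 × 4 × 4 = 80
  F: 9 × 3 × 4 = 108
  G: 1 × 5 × 8 = 40
  H: 5 × 2 × 6 = 60
After action: C → 7 × 7 × 3 = 147.
Revised RPNs: A=150, C=147, F=108, E=80, H=60, G=40, D=14, B=6.
Highest is now A (150).

A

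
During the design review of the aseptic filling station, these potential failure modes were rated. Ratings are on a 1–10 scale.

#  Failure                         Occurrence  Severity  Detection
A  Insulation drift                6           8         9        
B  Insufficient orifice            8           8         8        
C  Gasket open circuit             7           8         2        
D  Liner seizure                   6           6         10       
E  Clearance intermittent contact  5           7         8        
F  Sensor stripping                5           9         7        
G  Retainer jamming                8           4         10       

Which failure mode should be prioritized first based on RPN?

B

RPN = Severity × Occurrence × Detection:
  A: 8 × 6 × 9 = 432
  B: 8 × 8 × 8 = 512
  C: 8 × 7 × 2 = 112
  D: 6 × 6 × 10 = 360
  E: 7 × 5 × 8 = 280
  F: 9 × 5 × 7 = 315
  G: 4 × 8 × 10 = 320
Highest RPN is 512 → B.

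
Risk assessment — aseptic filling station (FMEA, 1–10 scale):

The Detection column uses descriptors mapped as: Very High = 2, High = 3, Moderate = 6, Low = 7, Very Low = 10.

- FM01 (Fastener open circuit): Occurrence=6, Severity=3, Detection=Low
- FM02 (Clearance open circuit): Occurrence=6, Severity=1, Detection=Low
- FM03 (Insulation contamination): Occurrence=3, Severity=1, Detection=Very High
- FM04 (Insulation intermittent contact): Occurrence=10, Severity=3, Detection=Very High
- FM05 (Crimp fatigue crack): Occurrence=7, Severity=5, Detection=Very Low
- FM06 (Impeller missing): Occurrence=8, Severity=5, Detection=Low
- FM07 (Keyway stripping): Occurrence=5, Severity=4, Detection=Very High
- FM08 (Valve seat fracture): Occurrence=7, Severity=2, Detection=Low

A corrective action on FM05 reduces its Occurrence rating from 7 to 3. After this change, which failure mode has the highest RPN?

FM06

RPN = Severity × Occurrence × Detection:
  FM01: 3 × 6 × 7 = 126
  FM02: 1 × 6 × 7 = 42
  FM03: 1 × 3 × 2 = 6
  FM04: 3 × 10 × 2 = 60
  FM05: 5 × 7 × 10 = 350
  FM06: 5 × 8 × 7 = 280
  FM07: 4 × 5 × 2 = 40
  FM08: 2 × 7 × 7 = 98
After action: FM05 → 5 × 3 × 10 = 150.
Revised RPNs: FM06=280, FM05=150, FM01=126, FM08=98, FM04=60, FM02=42, FM07=40, FM03=6.
Highest is now FM06 (280).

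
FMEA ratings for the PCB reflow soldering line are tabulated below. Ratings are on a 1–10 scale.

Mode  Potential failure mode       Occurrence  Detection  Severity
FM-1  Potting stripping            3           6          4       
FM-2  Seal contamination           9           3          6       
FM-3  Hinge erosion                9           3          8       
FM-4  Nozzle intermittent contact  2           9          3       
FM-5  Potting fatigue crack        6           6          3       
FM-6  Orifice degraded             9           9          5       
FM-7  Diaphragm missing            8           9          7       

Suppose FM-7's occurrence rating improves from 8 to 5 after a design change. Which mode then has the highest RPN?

RPN = Severity × Occurrence × Detection:
  FM-1: 4 × 3 × 6 = 72
  FM-2: 6 × 9 × 3 = 162
  FM-3: 8 × 9 × 3 = 216
  FM-4: 3 × 2 × 9 = 54
  FM-5: 3 × 6 × 6 = 108
  FM-6: 5 × 9 × 9 = 405
  FM-7: 7 × 8 × 9 = 504
After action: FM-7 → 7 × 5 × 9 = 315.
Revised RPNs: FM-6=405, FM-7=315, FM-3=216, FM-2=162, FM-5=108, FM-1=72, FM-4=54.
Highest is now FM-6 (405).

FM-6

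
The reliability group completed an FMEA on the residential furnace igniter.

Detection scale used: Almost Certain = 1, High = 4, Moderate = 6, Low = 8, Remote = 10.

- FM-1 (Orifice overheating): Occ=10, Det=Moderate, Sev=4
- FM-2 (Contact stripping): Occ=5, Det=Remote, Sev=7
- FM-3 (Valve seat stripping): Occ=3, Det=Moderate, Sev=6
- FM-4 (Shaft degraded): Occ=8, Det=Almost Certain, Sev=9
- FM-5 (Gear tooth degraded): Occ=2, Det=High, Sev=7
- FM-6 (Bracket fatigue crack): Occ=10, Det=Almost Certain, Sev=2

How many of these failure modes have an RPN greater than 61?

4

RPN = Severity × Occurrence × Detection:
  FM-1: 4 × 10 × 6 = 240
  FM-2: 7 × 5 × 10 = 350
  FM-3: 6 × 3 × 6 = 108
  FM-4: 9 × 8 × 1 = 72
  FM-5: 7 × 2 × 4 = 56
  FM-6: 2 × 10 × 1 = 20
Modes with RPN > 61: FM-1 (240), FM-2 (350), FM-3 (108), FM-4 (72) → 4.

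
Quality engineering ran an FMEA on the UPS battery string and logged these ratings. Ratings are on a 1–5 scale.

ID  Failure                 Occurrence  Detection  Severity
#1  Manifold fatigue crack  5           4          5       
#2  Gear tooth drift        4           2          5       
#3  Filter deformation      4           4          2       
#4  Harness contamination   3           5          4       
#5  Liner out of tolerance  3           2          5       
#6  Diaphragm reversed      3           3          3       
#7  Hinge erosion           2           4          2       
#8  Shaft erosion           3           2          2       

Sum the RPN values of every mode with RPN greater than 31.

232

RPN = Severity × Occurrence × Detection:
  #1: 5 × 5 × 4 = 100
  #2: 5 × 4 × 2 = 40
  #3: 2 × 4 × 4 = 32
  #4: 4 × 3 × 5 = 60
  #5: 5 × 3 × 2 = 30
  #6: 3 × 3 × 3 = 27
  #7: 2 × 2 × 4 = 16
  #8: 2 × 3 × 2 = 12
RPN > 31: #1 (100), #2 (40), #3 (32), #4 (60).
Sum: 100 + 40 + 32 + 60 = 232.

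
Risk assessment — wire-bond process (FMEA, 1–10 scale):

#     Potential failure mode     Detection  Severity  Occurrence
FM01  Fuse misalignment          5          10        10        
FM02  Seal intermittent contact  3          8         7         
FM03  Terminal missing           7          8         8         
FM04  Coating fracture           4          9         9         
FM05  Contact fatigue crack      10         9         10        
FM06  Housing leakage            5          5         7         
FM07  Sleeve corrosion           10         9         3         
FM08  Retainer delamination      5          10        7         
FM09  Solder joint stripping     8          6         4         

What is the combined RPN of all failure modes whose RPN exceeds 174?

RPN = Severity × Occurrence × Detection:
  FM01: 10 × 10 × 5 = 500
  FM02: 8 × 7 × 3 = 168
  FM03: 8 × 8 × 7 = 448
  FM04: 9 × 9 × 4 = 324
  FM05: 9 × 10 × 10 = 900
  FM06: 5 × 7 × 5 = 175
  FM07: 9 × 3 × 10 = 270
  FM08: 10 × 7 × 5 = 350
  FM09: 6 × 4 × 8 = 192
RPN > 174: FM01 (500), FM03 (448), FM04 (324), FM05 (900), FM06 (175), FM07 (270), FM08 (350), FM09 (192).
Sum: 500 + 448 + 324 + 900 + 175 + 270 + 350 + 192 = 3159.

3159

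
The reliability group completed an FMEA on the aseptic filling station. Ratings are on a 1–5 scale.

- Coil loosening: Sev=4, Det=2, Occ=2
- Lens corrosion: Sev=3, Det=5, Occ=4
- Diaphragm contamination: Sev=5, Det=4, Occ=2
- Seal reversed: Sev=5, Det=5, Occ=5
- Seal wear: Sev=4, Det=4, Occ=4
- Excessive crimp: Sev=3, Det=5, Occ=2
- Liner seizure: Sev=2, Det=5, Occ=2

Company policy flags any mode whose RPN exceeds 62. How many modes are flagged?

2

RPN = Severity × Occurrence × Detection:
  Coil loosening: 4 × 2 × 2 = 16
  Lens corrosion: 3 × 4 × 5 = 60
  Diaphragm contamination: 5 × 2 × 4 = 40
  Seal reversed: 5 × 5 × 5 = 125
  Seal wear: 4 × 4 × 4 = 64
  Excessive crimp: 3 × 2 × 5 = 30
  Liner seizure: 2 × 2 × 5 = 20
Modes with RPN > 62: Seal reversed (125), Seal wear (64) → 2.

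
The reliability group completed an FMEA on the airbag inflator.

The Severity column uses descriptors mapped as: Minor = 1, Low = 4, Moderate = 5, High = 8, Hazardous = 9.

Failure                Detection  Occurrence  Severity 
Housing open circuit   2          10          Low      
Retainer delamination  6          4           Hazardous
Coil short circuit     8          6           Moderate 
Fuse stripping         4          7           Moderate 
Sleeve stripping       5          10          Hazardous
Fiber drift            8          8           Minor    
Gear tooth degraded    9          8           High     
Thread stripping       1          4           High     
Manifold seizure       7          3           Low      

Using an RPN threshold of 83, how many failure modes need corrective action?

6

RPN = Severity × Occurrence × Detection:
  Housing open circuit: 4 × 10 × 2 = 80
  Retainer delamination: 9 × 4 × 6 = 216
  Coil short circuit: 5 × 6 × 8 = 240
  Fuse stripping: 5 × 7 × 4 = 140
  Sleeve stripping: 9 × 10 × 5 = 450
  Fiber drift: 1 × 8 × 8 = 64
  Gear tooth degraded: 8 × 8 × 9 = 576
  Thread stripping: 8 × 4 × 1 = 32
  Manifold seizure: 4 × 3 × 7 = 84
Modes with RPN ≥ 83: Retainer delamination (216), Coil short circuit (240), Fuse stripping (140), Sleeve stripping (450), Gear tooth degraded (576), Manifold seizure (84) → 6.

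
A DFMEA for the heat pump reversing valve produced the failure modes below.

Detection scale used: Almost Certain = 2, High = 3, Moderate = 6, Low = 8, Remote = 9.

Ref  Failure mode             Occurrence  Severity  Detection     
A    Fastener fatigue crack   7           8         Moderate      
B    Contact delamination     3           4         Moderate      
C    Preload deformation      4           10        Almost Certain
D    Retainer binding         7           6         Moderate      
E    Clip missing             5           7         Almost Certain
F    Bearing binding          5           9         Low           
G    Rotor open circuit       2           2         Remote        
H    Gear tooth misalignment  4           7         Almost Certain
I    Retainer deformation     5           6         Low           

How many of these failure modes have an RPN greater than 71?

6

RPN = Severity × Occurrence × Detection:
  A: 8 × 7 × 6 = 336
  B: 4 × 3 × 6 = 72
  C: 10 × 4 × 2 = 80
  D: 6 × 7 × 6 = 252
  E: 7 × 5 × 2 = 70
  F: 9 × 5 × 8 = 360
  G: 2 × 2 × 9 = 36
  H: 7 × 4 × 2 = 56
  I: 6 × 5 × 8 = 240
Modes with RPN > 71: A (336), B (72), C (80), D (252), F (360), I (240) → 6.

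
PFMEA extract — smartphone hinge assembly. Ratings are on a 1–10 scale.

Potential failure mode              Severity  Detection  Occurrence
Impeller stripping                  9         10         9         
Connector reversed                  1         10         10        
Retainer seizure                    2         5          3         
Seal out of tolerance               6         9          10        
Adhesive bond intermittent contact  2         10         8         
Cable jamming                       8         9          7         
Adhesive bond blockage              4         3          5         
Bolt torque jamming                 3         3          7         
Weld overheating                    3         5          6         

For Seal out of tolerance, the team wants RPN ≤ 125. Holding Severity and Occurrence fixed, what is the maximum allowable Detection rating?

Seal out of tolerance: S=6, O=10, D=9 → current RPN = 540.
Fixed product = 60. Need 60 × D ≤ 125, so D ≤ 125/60 = 2.08.
Maximum integer Detection rating = 2 (gives RPN 120; D=3 would give 180 > 125).

2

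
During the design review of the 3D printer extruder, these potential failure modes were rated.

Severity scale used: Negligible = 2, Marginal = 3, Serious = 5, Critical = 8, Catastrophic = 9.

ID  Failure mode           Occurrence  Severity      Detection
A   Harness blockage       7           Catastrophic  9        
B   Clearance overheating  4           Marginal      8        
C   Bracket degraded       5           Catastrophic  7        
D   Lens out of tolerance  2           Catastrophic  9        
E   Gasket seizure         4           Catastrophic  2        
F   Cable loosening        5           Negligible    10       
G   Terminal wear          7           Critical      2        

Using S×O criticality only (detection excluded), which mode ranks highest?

A

Criticality = Severity × Occurrence:
  A: 9 × 7 = 63
  B: 3 × 4 = 12
  C: 9 × 5 = 45
  D: 9 × 2 = 18
  E: 9 × 4 = 36
  F: 2 × 5 = 10
  G: 8 × 7 = 56
Highest criticality is 63 → A.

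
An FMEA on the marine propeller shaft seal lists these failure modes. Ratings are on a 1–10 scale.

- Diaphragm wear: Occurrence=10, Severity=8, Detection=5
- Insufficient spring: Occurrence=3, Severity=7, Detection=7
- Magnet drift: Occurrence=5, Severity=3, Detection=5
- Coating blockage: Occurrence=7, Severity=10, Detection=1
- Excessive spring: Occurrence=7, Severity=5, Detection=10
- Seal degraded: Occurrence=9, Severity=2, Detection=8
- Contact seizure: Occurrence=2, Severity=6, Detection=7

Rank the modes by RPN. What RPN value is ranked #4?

144

RPN = Severity × Occurrence × Detection:
  Diaphragm wear: 8 × 10 × 5 = 400
  Insufficient spring: 7 × 3 × 7 = 147
  Magnet drift: 3 × 5 × 5 = 75
  Coating blockage: 10 × 7 × 1 = 70
  Excessive spring: 5 × 7 × 10 = 350
  Seal degraded: 2 × 9 × 8 = 144
  Contact seizure: 6 × 2 × 7 = 84
Sorted descending: 400, 350, 147, 144, 84, 75, 70.
The fourth-highest RPN is 144 (Seal degraded).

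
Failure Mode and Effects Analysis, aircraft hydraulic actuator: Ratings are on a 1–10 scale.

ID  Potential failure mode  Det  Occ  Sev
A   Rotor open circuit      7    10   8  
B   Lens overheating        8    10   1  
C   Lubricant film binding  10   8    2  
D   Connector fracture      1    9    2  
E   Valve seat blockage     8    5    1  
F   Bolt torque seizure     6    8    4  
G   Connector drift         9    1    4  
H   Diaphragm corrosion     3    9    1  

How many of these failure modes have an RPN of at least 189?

2

RPN = Severity × Occurrence × Detection:
  A: 8 × 10 × 7 = 560
  B: 1 × 10 × 8 = 80
  C: 2 × 8 × 10 = 160
  D: 2 × 9 × 1 = 18
  E: 1 × 5 × 8 = 40
  F: 4 × 8 × 6 = 192
  G: 4 × 1 × 9 = 36
  H: 1 × 9 × 3 = 27
Modes with RPN ≥ 189: A (560), F (192) → 2.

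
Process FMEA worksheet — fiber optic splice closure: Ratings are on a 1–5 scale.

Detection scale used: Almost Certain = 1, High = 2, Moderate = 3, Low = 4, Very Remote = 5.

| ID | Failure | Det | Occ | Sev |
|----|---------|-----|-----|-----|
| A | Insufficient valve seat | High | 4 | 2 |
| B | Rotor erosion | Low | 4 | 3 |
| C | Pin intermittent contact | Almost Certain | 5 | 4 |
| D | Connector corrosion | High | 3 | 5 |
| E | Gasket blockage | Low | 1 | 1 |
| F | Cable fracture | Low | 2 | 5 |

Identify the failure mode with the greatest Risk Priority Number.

B

RPN = Severity × Occurrence × Detection:
  A: 2 × 4 × 2 = 16
  B: 3 × 4 × 4 = 48
  C: 4 × 5 × 1 = 20
  D: 5 × 3 × 2 = 30
  E: 1 × 1 × 4 = 4
  F: 5 × 2 × 4 = 40
Highest RPN is 48 → B.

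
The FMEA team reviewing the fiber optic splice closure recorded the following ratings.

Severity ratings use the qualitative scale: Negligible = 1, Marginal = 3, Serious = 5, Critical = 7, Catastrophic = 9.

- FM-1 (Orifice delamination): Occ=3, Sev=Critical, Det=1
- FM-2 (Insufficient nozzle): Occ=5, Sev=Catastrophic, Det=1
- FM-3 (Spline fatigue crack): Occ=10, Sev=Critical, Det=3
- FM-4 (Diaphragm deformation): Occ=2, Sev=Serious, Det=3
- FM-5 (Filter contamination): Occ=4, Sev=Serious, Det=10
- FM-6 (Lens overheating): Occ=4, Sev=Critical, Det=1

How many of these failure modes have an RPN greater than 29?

4

RPN = Severity × Occurrence × Detection:
  FM-1: 7 × 3 × 1 = 21
  FM-2: 9 × 5 × 1 = 45
  FM-3: 7 × 10 × 3 = 210
  FM-4: 5 × 2 × 3 = 30
  FM-5: 5 × 4 × 10 = 200
  FM-6: 7 × 4 × 1 = 28
Modes with RPN > 29: FM-2 (45), FM-3 (210), FM-4 (30), FM-5 (200) → 4.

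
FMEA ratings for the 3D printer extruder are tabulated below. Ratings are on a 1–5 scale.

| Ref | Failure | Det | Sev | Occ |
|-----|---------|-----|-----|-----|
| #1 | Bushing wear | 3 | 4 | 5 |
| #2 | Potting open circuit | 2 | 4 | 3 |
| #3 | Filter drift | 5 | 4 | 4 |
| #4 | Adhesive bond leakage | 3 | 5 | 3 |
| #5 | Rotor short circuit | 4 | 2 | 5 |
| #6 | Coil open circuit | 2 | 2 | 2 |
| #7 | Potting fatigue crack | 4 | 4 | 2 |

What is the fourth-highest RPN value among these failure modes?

40

RPN = Severity × Occurrence × Detection:
  #1: 4 × 5 × 3 = 60
  #2: 4 × 3 × 2 = 24
  #3: 4 × 4 × 5 = 80
  #4: 5 × 3 × 3 = 45
  #5: 2 × 5 × 4 = 40
  #6: 2 × 2 × 2 = 8
  #7: 4 × 2 × 4 = 32
Sorted descending: 80, 60, 45, 40, 32, 24, 8.
The fourth-highest RPN is 40 (#5).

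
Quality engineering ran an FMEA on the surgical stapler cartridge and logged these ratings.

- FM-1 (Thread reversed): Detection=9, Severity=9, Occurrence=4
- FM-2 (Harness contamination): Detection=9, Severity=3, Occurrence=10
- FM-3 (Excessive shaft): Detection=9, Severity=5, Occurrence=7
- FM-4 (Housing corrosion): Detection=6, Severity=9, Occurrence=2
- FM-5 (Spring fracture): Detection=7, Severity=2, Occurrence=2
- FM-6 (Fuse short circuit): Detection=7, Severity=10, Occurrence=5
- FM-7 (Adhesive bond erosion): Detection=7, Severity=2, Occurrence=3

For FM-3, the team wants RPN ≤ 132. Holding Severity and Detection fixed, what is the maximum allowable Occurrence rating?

FM-3: S=5, O=7, D=9 → current RPN = 315.
Fixed product = 45. Need 45 × O ≤ 132, so O ≤ 132/45 = 2.93.
Maximum integer Occurrence rating = 2 (gives RPN 90; O=3 would give 135 > 132).

2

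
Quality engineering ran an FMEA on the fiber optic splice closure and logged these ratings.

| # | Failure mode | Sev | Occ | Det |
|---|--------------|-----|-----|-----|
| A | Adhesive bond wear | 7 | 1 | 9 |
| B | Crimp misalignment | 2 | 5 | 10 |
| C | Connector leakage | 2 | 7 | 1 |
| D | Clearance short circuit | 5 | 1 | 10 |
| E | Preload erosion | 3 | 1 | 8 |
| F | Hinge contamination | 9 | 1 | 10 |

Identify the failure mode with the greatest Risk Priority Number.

RPN = Severity × Occurrence × Detection:
  A: 7 × 1 × 9 = 63
  B: 2 × 5 × 10 = 100
  C: 2 × 7 × 1 = 14
  D: 5 × 1 × 10 = 50
  E: 3 × 1 × 8 = 24
  F: 9 × 1 × 10 = 90
Highest RPN is 100 → B.

B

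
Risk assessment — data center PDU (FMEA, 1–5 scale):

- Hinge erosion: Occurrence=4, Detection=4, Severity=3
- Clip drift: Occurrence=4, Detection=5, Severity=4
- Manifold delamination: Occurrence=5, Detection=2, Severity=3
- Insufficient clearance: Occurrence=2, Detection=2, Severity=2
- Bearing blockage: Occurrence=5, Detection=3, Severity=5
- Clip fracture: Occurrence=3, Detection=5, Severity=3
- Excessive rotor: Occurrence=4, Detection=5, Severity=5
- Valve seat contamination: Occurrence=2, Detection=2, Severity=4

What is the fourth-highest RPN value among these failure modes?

RPN = Severity × Occurrence × Detection:
  Hinge erosion: 3 × 4 × 4 = 48
  Clip drift: 4 × 4 × 5 = 80
  Manifold delamination: 3 × 5 × 2 = 30
  Insufficient clearance: 2 × 2 × 2 = 8
  Bearing blockage: 5 × 5 × 3 = 75
  Clip fracture: 3 × 3 × 5 = 45
  Excessive rotor: 5 × 4 × 5 = 100
  Valve seat contamination: 4 × 2 × 2 = 16
Sorted descending: 100, 80, 75, 48, 45, 30, 16, 8.
The fourth-highest RPN is 48 (Hinge erosion).

48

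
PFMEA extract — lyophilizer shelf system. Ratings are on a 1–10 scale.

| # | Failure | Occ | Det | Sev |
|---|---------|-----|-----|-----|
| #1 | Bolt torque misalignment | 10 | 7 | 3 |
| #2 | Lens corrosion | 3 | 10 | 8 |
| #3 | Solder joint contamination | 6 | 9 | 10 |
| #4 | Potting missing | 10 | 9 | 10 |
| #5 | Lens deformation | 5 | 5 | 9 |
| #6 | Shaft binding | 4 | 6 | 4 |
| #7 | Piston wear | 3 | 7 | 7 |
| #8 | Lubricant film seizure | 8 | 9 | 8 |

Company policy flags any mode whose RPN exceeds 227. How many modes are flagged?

4

RPN = Severity × Occurrence × Detection:
  #1: 3 × 10 × 7 = 210
  #2: 8 × 3 × 10 = 240
  #3: 10 × 6 × 9 = 540
  #4: 10 × 10 × 9 = 900
  #5: 9 × 5 × 5 = 225
  #6: 4 × 4 × 6 = 96
  #7: 7 × 3 × 7 = 147
  #8: 8 × 8 × 9 = 576
Modes with RPN > 227: #2 (240), #3 (540), #4 (900), #8 (576) → 4.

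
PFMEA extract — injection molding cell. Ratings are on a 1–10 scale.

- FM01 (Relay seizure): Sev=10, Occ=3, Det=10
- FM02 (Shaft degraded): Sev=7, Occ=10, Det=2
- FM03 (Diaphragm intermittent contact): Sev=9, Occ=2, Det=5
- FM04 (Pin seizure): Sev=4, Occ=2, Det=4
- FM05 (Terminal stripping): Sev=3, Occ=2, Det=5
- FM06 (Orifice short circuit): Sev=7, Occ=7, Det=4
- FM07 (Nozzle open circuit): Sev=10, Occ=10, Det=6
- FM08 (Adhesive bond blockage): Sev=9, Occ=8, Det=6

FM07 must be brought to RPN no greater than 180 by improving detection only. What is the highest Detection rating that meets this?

1

FM07: S=10, O=10, D=6 → current RPN = 600.
Fixed product = 100. Need 100 × D ≤ 180, so D ≤ 180/100 = 1.80.
Maximum integer Detection rating = 1 (gives RPN 100; D=2 would give 200 > 180).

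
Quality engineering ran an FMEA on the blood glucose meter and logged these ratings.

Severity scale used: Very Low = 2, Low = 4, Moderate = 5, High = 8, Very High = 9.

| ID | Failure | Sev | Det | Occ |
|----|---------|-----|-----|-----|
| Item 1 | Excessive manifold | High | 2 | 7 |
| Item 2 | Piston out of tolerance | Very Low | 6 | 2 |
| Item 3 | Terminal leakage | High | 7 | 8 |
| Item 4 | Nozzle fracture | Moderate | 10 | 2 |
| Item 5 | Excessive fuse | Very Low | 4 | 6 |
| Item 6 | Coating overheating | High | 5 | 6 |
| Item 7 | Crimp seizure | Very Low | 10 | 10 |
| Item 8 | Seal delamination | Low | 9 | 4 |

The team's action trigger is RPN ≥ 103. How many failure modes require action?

5

RPN = Severity × Occurrence × Detection:
  Item 1: 8 × 7 × 2 = 112
  Item 2: 2 × 2 × 6 = 24
  Item 3: 8 × 8 × 7 = 448
  Item 4: 5 × 2 × 10 = 100
  Item 5: 2 × 6 × 4 = 48
  Item 6: 8 × 6 × 5 = 240
  Item 7: 2 × 10 × 10 = 200
  Item 8: 4 × 4 × 9 = 144
Modes with RPN ≥ 103: Item 1 (112), Item 3 (448), Item 6 (240), Item 7 (200), Item 8 (144) → 5.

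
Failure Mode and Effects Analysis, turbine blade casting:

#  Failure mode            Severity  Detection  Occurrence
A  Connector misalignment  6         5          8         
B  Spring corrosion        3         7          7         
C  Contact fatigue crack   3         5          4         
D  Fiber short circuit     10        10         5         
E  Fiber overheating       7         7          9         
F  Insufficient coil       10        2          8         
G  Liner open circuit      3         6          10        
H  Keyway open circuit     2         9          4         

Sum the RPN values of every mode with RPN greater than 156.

RPN = Severity × Occurrence × Detection:
  A: 6 × 8 × 5 = 240
  B: 3 × 7 × 7 = 147
  C: 3 × 4 × 5 = 60
  D: 10 × 5 × 10 = 500
  E: 7 × 9 × 7 = 441
  F: 10 × 8 × 2 = 160
  G: 3 × 10 × 6 = 180
  H: 2 × 4 × 9 = 72
RPN > 156: A (240), D (500), E (441), F (160), G (180).
Sum: 240 + 500 + 441 + 160 + 180 = 1521.

1521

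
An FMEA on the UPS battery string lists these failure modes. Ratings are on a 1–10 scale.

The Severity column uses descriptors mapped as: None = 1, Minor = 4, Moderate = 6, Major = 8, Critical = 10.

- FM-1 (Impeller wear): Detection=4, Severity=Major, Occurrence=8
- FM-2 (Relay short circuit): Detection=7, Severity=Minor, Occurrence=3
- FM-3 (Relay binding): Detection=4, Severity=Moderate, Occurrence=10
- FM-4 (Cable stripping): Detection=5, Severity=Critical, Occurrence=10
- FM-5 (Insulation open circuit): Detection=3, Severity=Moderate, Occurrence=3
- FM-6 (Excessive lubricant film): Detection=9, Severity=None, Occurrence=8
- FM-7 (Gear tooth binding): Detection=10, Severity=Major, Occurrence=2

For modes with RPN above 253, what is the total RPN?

756

RPN = Severity × Occurrence × Detection:
  FM-1: 8 × 8 × 4 = 256
  FM-2: 4 × 3 × 7 = 84
  FM-3: 6 × 10 × 4 = 240
  FM-4: 10 × 10 × 5 = 500
  FM-5: 6 × 3 × 3 = 54
  FM-6: 1 × 8 × 9 = 72
  FM-7: 8 × 2 × 10 = 160
RPN > 253: FM-1 (256), FM-4 (500).
Sum: 256 + 500 = 756.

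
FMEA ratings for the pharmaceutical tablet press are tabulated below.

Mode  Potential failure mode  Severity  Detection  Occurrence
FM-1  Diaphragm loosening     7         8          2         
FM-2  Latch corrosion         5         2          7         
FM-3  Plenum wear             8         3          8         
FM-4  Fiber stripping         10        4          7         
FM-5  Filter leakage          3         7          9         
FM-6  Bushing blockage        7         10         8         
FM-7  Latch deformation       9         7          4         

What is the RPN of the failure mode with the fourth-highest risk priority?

RPN = Severity × Occurrence × Detection:
  FM-1: 7 × 2 × 8 = 112
  FM-2: 5 × 7 × 2 = 70
  FM-3: 8 × 8 × 3 = 192
  FM-4: 10 × 7 × 4 = 280
  FM-5: 3 × 9 × 7 = 189
  FM-6: 7 × 8 × 10 = 560
  FM-7: 9 × 4 × 7 = 252
Sorted descending: 560, 280, 252, 192, 189, 112, 70.
The fourth-highest RPN is 192 (FM-3).

192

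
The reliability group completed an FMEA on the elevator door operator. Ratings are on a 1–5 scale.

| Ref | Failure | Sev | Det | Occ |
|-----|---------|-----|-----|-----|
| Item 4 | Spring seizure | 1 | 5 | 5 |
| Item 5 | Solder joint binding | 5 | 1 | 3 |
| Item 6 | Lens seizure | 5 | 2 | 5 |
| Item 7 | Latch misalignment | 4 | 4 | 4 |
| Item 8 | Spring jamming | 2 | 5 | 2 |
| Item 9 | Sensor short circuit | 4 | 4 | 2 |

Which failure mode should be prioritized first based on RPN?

Item 7

RPN = Severity × Occurrence × Detection:
  Item 4: 1 × 5 × 5 = 25
  Item 5: 5 × 3 × 1 = 15
  Item 6: 5 × 5 × 2 = 50
  Item 7: 4 × 4 × 4 = 64
  Item 8: 2 × 2 × 5 = 20
  Item 9: 4 × 2 × 4 = 32
Highest RPN is 64 → Item 7.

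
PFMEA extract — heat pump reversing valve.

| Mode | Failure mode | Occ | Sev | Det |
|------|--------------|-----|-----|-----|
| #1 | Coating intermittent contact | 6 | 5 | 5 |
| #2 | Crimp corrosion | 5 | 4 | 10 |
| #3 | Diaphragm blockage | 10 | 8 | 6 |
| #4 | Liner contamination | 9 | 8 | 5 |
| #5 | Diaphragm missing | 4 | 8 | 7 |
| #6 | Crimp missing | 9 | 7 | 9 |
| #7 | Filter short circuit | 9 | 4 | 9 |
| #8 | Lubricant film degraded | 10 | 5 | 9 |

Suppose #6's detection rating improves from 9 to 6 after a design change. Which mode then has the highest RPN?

RPN = Severity × Occurrence × Detection:
  #1: 5 × 6 × 5 = 150
  #2: 4 × 5 × 10 = 200
  #3: 8 × 10 × 6 = 480
  #4: 8 × 9 × 5 = 360
  #5: 8 × 4 × 7 = 224
  #6: 7 × 9 × 9 = 567
  #7: 4 × 9 × 9 = 324
  #8: 5 × 10 × 9 = 450
After action: #6 → 7 × 9 × 6 = 378.
Revised RPNs: #3=480, #8=450, #6=378, #4=360, #7=324, #5=224, #2=200, #1=150.
Highest is now #3 (480).

#3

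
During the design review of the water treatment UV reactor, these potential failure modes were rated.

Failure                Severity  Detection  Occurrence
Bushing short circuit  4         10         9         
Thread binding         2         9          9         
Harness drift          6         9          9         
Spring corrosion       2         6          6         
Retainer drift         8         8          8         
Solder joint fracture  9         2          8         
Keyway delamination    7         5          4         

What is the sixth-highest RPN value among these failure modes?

140

RPN = Severity × Occurrence × Detection:
  Bushing short circuit: 4 × 9 × 10 = 360
  Thread binding: 2 × 9 × 9 = 162
  Harness drift: 6 × 9 × 9 = 486
  Spring corrosion: 2 × 6 × 6 = 72
  Retainer drift: 8 × 8 × 8 = 512
  Solder joint fracture: 9 × 8 × 2 = 144
  Keyway delamination: 7 × 4 × 5 = 140
Sorted descending: 512, 486, 360, 162, 144, 140, 72.
The sixth-highest RPN is 140 (Keyway delamination).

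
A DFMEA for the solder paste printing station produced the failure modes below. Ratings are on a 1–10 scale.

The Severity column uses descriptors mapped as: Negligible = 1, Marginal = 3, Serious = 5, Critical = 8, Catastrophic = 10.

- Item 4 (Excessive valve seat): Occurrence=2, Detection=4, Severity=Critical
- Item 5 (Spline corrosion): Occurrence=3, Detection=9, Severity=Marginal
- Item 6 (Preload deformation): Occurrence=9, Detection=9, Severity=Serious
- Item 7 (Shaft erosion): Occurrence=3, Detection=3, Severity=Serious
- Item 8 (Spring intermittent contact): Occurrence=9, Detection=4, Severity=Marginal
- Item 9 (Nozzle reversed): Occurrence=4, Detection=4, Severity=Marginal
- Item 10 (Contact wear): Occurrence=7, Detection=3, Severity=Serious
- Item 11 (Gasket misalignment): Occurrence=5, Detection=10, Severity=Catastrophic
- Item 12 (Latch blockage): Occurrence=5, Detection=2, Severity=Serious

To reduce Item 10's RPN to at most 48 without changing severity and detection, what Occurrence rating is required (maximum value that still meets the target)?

3

Item 10: S=5, O=7, D=3 → current RPN = 105.
Fixed product = 15. Need 15 × O ≤ 48, so O ≤ 48/15 = 3.20.
Maximum integer Occurrence rating = 3 (gives RPN 45; O=4 would give 60 > 48).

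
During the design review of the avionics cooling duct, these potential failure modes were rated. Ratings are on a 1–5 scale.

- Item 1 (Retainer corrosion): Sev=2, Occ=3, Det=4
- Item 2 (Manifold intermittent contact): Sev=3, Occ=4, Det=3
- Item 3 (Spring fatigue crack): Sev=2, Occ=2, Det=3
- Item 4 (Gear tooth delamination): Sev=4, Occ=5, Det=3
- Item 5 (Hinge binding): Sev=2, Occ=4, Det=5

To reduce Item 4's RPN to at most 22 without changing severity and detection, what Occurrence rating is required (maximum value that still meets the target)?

1

Item 4: S=4, O=5, D=3 → current RPN = 60.
Fixed product = 12. Need 12 × O ≤ 22, so O ≤ 22/12 = 1.83.
Maximum integer Occurrence rating = 1 (gives RPN 12; O=2 would give 24 > 22).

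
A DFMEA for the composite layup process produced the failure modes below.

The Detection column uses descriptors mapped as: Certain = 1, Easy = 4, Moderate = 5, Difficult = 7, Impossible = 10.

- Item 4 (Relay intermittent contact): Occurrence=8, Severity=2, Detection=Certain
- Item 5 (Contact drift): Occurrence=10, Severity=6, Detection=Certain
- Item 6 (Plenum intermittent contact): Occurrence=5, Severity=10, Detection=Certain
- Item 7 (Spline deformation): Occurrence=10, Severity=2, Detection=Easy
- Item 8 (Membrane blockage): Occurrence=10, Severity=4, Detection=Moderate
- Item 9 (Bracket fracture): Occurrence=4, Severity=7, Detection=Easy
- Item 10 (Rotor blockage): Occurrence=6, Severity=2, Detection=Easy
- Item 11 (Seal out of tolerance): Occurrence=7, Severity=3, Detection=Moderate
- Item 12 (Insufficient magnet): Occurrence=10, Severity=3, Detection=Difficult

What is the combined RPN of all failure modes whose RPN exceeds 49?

RPN = Severity × Occurrence × Detection:
  Item 4: 2 × 8 × 1 = 16
  Item 5: 6 × 10 × 1 = 60
  Item 6: 10 × 5 × 1 = 50
  Item 7: 2 × 10 × 4 = 80
  Item 8: 4 × 10 × 5 = 200
  Item 9: 7 × 4 × 4 = 112
  Item 10: 2 × 6 × 4 = 48
  Item 11: 3 × 7 × 5 = 105
  Item 12: 3 × 10 × 7 = 210
RPN > 49: Item 5 (60), Item 6 (50), Item 7 (80), Item 8 (200), Item 9 (112), Item 11 (105), Item 12 (210).
Sum: 60 + 50 + 80 + 200 + 112 + 105 + 210 = 817.

817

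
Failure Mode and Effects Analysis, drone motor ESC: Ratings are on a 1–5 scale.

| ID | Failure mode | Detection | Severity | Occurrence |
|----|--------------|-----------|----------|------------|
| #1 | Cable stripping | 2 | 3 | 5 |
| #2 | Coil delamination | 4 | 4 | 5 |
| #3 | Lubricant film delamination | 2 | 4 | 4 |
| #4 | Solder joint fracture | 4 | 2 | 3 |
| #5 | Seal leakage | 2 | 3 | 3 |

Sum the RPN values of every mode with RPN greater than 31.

RPN = Severity × Occurrence × Detection:
  #1: 3 × 5 × 2 = 30
  #2: 4 × 5 × 4 = 80
  #3: 4 × 4 × 2 = 32
  #4: 2 × 3 × 4 = 24
  #5: 3 × 3 × 2 = 18
RPN > 31: #2 (80), #3 (32).
Sum: 80 + 32 = 112.

112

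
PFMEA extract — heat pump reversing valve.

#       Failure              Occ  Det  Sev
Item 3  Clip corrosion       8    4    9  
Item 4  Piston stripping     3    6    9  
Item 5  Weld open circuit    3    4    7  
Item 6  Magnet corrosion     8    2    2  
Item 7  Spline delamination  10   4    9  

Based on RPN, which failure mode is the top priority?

Item 7

RPN = Severity × Occurrence × Detection:
  Item 3: 9 × 8 × 4 = 288
  Item 4: 9 × 3 × 6 = 162
  Item 5: 7 × 3 × 4 = 84
  Item 6: 2 × 8 × 2 = 32
  Item 7: 9 × 10 × 4 = 360
Highest RPN is 360 → Item 7.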